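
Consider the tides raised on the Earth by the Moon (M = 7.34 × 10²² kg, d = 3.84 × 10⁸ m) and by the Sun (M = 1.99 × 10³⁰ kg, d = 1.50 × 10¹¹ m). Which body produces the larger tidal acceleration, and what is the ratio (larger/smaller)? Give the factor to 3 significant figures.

Compare M/d³ for the two perturbers:
The Moon: (7.34 × 10²²) / (3.84 × 10⁸)³ = 1.296 × 10⁻³
The Sun: (1.99 × 10³⁰) / (1.50 × 10¹¹)³ = 5.896 × 10⁻⁴
Ratio (larger/smaller) = 2.20

The Moon, by a factor of ≈ 2.20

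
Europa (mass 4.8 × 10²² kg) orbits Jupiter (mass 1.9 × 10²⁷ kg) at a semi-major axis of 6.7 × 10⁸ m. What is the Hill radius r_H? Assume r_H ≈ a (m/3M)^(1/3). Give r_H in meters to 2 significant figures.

1.4 × 10⁷ m

r_H ≈ a (m/3M)^(1/3)
    = (6.7 × 10⁸) × (4.8 × 10²² / (3 × 1.9 × 10²⁷))^(1/3)
    = 1.4 × 10⁷ m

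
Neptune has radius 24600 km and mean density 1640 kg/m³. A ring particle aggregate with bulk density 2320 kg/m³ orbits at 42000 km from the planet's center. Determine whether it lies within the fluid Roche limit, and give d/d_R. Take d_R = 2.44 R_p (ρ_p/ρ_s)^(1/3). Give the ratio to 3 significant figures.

inside; d/d_R ≈ 0.785

d_R = 2.44 × (24600 km) × (1640/2320)^(1/3) = 53470 km
d/d_R = (42000) / (53470) = 0.785
Since d/d_R < 1, the body is inside the Roche limit.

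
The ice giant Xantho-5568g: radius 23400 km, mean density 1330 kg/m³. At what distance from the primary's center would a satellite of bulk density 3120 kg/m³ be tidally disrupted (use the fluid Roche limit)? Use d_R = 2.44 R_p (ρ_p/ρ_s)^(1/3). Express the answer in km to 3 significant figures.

43000 km

d_R = 2.44 × 23400 km × (1330/3120)^(1/3)
    = 43000 km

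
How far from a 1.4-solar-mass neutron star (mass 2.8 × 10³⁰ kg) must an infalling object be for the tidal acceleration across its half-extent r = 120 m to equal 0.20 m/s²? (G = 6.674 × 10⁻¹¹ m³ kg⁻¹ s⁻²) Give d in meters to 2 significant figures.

2GMr/d³ = a_tidal  ⇒  d = (2GMr / a_tidal)^(1/3)
d = (2 × 6.674×10⁻¹¹ × (2.8 × 10³⁰) × (120) / (0.20))^(1/3)
  = 6.1 × 10⁷ m

6.1 × 10⁷ m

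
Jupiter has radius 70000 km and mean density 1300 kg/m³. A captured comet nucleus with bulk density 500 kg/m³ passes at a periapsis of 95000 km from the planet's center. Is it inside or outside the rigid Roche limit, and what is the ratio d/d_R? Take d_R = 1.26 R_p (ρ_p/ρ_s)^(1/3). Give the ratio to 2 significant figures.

inside; d/d_R ≈ 0.78

d_R = 1.26 × (70000 km) × (1300/500)^(1/3) = 1.213 × 10⁵ km
d/d_R = (95000) / (1.213 × 10⁵) = 0.78
Since d/d_R < 1, the body is inside the Roche limit.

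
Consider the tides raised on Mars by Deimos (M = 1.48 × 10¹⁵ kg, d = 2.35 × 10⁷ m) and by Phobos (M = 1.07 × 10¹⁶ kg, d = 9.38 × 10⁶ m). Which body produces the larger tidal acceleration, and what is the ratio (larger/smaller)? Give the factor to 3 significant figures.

Phobos, by a factor of ≈ 114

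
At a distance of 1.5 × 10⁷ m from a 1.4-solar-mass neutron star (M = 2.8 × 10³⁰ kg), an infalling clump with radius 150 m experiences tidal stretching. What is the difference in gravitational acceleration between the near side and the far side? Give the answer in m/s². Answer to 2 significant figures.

3.3 × 10¹ m/s²

The field gradient is 2GM/d³; across the full diameter 2r the difference is 4GMr/d³.
a_tidal = 4GMr/d³
        = 4 × (6.674 × 10⁻¹¹) × (2.8 × 10³⁰) × (150) / (1.5 × 10⁷)³
        = 3.3 × 10¹ m/s²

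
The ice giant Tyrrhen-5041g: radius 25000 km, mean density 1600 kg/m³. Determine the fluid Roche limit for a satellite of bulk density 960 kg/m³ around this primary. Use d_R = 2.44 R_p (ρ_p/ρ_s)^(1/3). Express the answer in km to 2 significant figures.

d_R = 2.44 × 25000 km × (1600/960)^(1/3)
    = 72000 km

72000 km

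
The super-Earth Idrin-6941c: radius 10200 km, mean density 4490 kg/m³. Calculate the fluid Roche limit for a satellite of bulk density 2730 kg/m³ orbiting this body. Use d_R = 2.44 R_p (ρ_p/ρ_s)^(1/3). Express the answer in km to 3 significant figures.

29400 km

d_R = 2.44 × 10200 km × (4490/2730)^(1/3)
    = 29400 km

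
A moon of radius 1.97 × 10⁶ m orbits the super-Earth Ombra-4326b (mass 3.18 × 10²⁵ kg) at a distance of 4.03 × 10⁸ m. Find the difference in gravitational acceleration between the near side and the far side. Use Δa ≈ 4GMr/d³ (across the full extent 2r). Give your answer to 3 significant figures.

a_tidal = 4GMr/d³
        = 4 × (6.674 × 10⁻¹¹) × (3.18 × 10²⁵) × (1.97 × 10⁶) / (4.03 × 10⁸)³
        = 2.56 × 10⁻⁴ m/s²

2.56 × 10⁻⁴ m/s²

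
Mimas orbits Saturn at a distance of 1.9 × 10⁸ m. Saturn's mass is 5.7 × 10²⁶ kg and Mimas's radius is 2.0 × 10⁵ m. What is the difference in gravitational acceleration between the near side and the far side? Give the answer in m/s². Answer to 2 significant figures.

4.4 × 10⁻³ m/s²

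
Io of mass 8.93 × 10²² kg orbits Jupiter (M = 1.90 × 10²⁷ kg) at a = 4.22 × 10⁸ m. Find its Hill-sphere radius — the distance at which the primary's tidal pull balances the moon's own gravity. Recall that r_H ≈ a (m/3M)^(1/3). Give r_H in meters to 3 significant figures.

1.06 × 10⁷ m

r_H ≈ a (m/3M)^(1/3)
    = (4.22 × 10⁸) × (8.93 × 10²² / (3 × 1.90 × 10²⁷))^(1/3)
    = 1.06 × 10⁷ m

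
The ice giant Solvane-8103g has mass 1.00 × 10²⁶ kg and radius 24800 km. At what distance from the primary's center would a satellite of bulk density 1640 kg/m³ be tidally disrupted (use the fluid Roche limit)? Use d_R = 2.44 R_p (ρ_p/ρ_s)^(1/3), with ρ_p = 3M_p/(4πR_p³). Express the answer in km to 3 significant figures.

59600 km

ρ_p = 3M_p/(4πR_p³) = 3 × (1.00 × 10²⁶) / (4π × (2.48 × 10⁷ m)³) = 1570 kg/m³
d_R = 2.44 × 24800 km × (1570/1640)^(1/3)
    = 59600 km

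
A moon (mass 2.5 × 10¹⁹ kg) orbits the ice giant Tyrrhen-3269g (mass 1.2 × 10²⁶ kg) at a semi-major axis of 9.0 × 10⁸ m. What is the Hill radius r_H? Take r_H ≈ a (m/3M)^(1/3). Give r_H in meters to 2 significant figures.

3.7 × 10⁶ m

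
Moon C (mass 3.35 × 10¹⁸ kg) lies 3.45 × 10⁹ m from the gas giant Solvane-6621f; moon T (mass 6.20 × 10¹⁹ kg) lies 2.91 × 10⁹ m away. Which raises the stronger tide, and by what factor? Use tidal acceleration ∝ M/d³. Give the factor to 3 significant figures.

Moon T, by a factor of ≈ 30.8

Tidal acceleration ∝ M/d³, so compare M/d³ for each.
Moon C: (3.35 × 10¹⁸) / (3.45 × 10⁹)³ = 8.158 × 10⁻¹¹
Moon T: (6.20 × 10¹⁹) / (2.91 × 10⁹)³ = 2.516 × 10⁻⁹
Ratio (larger/smaller) = 30.8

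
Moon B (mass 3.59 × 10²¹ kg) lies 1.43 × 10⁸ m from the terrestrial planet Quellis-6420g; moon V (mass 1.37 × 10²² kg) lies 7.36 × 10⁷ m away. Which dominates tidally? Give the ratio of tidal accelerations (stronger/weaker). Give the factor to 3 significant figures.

The tide-raising term goes as M/d³ (the gradient of a 1/d² field).
Moon B: (3.59 × 10²¹) / (1.43 × 10⁸)³ = 1.228 × 10⁻³
Moon V: (1.37 × 10²²) / (7.36 × 10⁷)³ = 3.436 × 10⁻²
Ratio (larger/smaller) = 28.0

Moon V, by a factor of ≈ 28.0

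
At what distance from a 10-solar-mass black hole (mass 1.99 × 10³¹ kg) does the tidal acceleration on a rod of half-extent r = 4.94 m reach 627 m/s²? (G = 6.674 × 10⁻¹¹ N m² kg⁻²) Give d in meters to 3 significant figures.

2.76 × 10⁶ m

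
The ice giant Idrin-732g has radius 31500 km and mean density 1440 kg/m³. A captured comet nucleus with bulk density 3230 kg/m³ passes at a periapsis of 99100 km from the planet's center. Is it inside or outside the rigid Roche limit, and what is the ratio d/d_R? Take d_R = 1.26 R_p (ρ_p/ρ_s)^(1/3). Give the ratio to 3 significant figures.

d_R = 1.26 × (31500 km) × (1440/3230)^(1/3) = 30320 km
d/d_R = (99100) / (30320) = 3.27
Since d/d_R > 1, the body is outside the Roche limit.

outside; d/d_R ≈ 3.27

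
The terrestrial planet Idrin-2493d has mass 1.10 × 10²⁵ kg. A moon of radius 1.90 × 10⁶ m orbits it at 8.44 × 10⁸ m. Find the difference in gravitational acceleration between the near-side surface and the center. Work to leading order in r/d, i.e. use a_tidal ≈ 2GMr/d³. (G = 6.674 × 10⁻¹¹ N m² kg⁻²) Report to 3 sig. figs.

4.64 × 10⁻⁶ m/s²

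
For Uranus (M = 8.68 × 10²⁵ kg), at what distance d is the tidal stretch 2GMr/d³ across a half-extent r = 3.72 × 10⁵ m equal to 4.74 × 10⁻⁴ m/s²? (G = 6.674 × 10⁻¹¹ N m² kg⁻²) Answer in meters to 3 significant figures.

2GMr/d³ = a_tidal  ⇒  d = (2GMr / a_tidal)^(1/3)
d = (2 × 6.674×10⁻¹¹ × (8.68 × 10²⁵) × (3.72 × 10⁵) / (4.74 × 10⁻⁴))^(1/3)
  = 2.09 × 10⁸ m

2.09 × 10⁸ m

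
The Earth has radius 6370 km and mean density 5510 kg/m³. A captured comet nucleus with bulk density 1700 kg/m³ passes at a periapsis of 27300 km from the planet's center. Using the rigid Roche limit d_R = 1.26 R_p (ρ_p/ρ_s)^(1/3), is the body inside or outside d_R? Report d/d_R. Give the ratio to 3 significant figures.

outside; d/d_R ≈ 2.30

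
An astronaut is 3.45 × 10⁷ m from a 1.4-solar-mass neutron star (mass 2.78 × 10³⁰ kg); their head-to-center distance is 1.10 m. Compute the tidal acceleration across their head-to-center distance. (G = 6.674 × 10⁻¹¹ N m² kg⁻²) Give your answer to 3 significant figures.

9.94 × 10⁻³ m/s²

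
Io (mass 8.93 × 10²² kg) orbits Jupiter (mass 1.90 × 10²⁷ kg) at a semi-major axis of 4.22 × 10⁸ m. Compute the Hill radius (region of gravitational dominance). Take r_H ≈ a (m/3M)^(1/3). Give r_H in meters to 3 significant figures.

r_H ≈ a (m/3M)^(1/3)
    = (4.22 × 10⁸) × (8.93 × 10²² / (3 × 1.90 × 10²⁷))^(1/3)
    = 1.06 × 10⁷ m

1.06 × 10⁷ m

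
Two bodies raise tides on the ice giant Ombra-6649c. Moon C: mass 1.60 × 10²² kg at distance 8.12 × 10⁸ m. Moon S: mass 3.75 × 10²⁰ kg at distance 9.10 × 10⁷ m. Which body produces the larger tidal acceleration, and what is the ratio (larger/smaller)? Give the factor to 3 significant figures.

Moon S, by a factor of ≈ 16.7

Compare M/d³ for the two perturbers:
Moon C: (1.60 × 10²²) / (8.12 × 10⁸)³ = 2.988 × 10⁻⁵
Moon S: (3.75 × 10²⁰) / (9.10 × 10⁷)³ = 4.976 × 10⁻⁴
Ratio (larger/smaller) = 16.7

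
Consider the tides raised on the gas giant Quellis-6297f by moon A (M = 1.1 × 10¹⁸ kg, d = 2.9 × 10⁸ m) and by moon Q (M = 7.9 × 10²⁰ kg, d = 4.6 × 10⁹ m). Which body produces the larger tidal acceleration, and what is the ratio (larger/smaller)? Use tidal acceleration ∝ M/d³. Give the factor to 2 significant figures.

Tidal acceleration ∝ M/d³, so compare M/d³ for each.
Moon A: (1.1 × 10¹⁸) / (2.9 × 10⁸)³ = 4.510 × 10⁻⁸
Moon Q: (7.9 × 10²⁰) / (4.6 × 10⁹)³ = 8.116 × 10⁻⁹
Ratio (larger/smaller) = 5.6

Moon A, by a factor of ≈ 5.6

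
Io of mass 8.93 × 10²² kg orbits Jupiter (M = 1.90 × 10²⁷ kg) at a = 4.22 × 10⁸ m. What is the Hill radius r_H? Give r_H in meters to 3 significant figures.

r_H ≈ a (m/3M)^(1/3)
    = (4.22 × 10⁸) × (8.93 × 10²² / (3 × 1.90 × 10²⁷))^(1/3)
    = 1.06 × 10⁷ m

1.06 × 10⁷ m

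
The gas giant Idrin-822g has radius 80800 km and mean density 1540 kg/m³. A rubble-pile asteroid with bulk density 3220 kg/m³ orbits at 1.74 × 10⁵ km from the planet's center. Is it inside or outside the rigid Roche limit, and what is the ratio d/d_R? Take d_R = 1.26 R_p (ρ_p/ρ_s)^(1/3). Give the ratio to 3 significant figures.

outside; d/d_R ≈ 2.19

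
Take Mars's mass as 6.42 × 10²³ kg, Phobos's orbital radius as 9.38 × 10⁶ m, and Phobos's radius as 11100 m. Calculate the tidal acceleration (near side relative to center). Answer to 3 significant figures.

1.15 × 10⁻³ m/s²

Δg = 2GMr/d³
   = 2 × (6.674 × 10⁻¹¹) × (6.42 × 10²³) × (11100) / (9.38 × 10⁶)³
   = 1.15 × 10⁻³ m/s²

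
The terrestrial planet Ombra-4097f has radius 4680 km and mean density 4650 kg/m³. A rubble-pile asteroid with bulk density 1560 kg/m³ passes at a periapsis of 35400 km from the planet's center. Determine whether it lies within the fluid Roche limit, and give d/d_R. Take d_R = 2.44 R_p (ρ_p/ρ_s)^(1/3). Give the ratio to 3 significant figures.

outside; d/d_R ≈ 2.15

d_R = 2.44 × (4680 km) × (4650/1560)^(1/3) = 16430 km
d/d_R = (35400) / (16430) = 2.15
Since d/d_R > 1, the body is outside the Roche limit.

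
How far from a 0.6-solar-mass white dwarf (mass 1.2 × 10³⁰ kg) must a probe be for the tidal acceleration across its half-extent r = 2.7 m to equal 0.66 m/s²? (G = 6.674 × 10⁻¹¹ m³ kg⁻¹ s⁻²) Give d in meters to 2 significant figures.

2GMr/d³ = a_tidal  ⇒  d = (2GMr / a_tidal)^(1/3)
d = (2 × 6.674×10⁻¹¹ × (1.2 × 10³⁰) × (2.7) / (0.66))^(1/3)
  = 8.7 × 10⁶ m

8.7 × 10⁶ m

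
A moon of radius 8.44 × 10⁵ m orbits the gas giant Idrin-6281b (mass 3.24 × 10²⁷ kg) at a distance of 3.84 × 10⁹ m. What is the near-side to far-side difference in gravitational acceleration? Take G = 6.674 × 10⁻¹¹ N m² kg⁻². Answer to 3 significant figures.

Δg = 4GMr/d³
   = 4 × (6.674 × 10⁻¹¹) × (3.24 × 10²⁷) × (8.44 × 10⁵) / (3.84 × 10⁹)³
   = 1.29 × 10⁻⁵ m/s²

1.29 × 10⁻⁵ m/s²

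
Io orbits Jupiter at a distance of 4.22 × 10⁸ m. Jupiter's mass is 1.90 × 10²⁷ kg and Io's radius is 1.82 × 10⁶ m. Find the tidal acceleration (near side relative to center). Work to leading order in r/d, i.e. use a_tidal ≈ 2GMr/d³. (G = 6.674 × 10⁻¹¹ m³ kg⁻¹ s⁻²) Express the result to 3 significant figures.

Δa = 2GMr/d³
   = 2 × (6.674 × 10⁻¹¹) × (1.90 × 10²⁷) × (1.82 × 10⁶) / (4.22 × 10⁸)³
   = 6.14 × 10⁻³ m/s²

6.14 × 10⁻³ m/s²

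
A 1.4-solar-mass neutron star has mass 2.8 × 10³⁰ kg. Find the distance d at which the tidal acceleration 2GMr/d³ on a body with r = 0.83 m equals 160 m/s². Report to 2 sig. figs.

1.2 × 10⁶ m

2GMr/d³ = a_tidal  ⇒  d = (2GMr / a_tidal)^(1/3)
d = (2 × 6.674×10⁻¹¹ × (2.8 × 10³⁰) × (0.83) / (160))^(1/3)
  = 1.2 × 10⁶ m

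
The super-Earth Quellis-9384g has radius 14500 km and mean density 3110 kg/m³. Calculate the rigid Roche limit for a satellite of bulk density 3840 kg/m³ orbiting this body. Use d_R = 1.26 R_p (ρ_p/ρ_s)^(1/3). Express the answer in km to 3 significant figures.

17000 km

d_R = 1.26 × 14500 km × (3110/3840)^(1/3)
    = 17000 km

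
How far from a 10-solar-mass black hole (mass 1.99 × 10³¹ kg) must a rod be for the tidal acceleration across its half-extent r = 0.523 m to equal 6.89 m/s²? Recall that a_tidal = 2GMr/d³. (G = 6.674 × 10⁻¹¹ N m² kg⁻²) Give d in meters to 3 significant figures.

2GMr/d³ = a_tidal  ⇒  d = (2GMr / a_tidal)^(1/3)
d = (2 × 6.674×10⁻¹¹ × (1.99 × 10³¹) × (0.523) / (6.89))^(1/3)
  = 5.86 × 10⁶ m

5.86 × 10⁶ m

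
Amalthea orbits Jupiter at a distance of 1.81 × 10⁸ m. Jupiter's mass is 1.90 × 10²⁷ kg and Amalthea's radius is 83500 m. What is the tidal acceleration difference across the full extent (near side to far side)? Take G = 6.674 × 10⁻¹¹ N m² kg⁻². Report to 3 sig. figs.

7.14 × 10⁻³ m/s²

Near-to-far spans 2r, so the tidal difference is twice the near-to-center value: 4GMr/d³.
Δa = 4GMr/d³
   = 4 × (6.674 × 10⁻¹¹) × (1.90 × 10²⁷) × (83500) / (1.81 × 10⁸)³
   = 7.14 × 10⁻³ m/s²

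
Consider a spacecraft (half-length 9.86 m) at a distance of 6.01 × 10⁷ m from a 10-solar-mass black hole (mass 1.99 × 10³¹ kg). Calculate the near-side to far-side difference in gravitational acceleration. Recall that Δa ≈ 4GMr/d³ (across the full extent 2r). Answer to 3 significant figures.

Δa = 4GMr/d³
   = 4 × (6.674 × 10⁻¹¹) × (1.99 × 10³¹) × (9.86) / (6.01 × 10⁷)³
   = 2.41 × 10⁻¹ m/s²

2.41 × 10⁻¹ m/s²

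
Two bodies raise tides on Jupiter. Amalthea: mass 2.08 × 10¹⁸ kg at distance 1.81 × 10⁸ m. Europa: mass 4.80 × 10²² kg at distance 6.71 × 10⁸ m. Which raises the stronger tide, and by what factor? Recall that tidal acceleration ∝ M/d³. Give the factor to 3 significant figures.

Europa, by a factor of ≈ 453

Compare M/d³ for the two perturbers:
Amalthea: (2.08 × 10¹⁸) / (1.81 × 10⁸)³ = 3.508 × 10⁻⁷
Europa: (4.80 × 10²²) / (6.71 × 10⁸)³ = 1.589 × 10⁻⁴
Ratio (larger/smaller) = 453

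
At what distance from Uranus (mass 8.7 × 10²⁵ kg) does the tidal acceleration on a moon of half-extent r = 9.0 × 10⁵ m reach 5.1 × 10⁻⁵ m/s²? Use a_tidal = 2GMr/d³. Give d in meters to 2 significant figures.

2GMr/d³ = a_tidal  ⇒  d = (2GMr / a_tidal)^(1/3)
d = (2 × 6.674×10⁻¹¹ × (8.7 × 10²⁵) × (9.0 × 10⁵) / (5.1 × 10⁻⁵))^(1/3)
  = 5.9 × 10⁸ m

5.9 × 10⁸ m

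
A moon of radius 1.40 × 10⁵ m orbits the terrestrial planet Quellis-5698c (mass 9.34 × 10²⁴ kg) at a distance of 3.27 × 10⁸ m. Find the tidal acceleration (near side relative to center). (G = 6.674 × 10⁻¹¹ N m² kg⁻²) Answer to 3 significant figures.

Δg = 2GMr/d³
   = 2 × (6.674 × 10⁻¹¹) × (9.34 × 10²⁴) × (1.40 × 10⁵) / (3.27 × 10⁸)³
   = 4.99 × 10⁻⁶ m/s²

4.99 × 10⁻⁶ m/s²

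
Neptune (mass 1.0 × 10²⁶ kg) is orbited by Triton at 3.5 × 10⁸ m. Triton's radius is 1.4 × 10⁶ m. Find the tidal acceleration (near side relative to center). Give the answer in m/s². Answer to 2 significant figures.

Δg = 2GMr/d³
   = 2 × (6.674 × 10⁻¹¹) × (1.0 × 10²⁶) × (1.4 × 10⁶) / (3.5 × 10⁸)³
   = 4.4 × 10⁻⁴ m/s²

4.4 × 10⁻⁴ m/s²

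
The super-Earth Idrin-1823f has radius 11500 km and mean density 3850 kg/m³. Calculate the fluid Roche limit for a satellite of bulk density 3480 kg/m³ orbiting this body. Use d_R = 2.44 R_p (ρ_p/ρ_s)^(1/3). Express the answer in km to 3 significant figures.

29000 km

d_R = 2.44 × 11500 km × (3850/3480)^(1/3)
    = 29000 km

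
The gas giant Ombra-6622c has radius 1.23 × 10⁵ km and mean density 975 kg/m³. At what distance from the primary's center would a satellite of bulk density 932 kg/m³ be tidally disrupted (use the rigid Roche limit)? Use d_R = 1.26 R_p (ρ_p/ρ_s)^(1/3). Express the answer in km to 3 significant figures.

d_R = 1.26 × 1.23 × 10⁵ km × (975/932)^(1/3)
    = 1.57 × 10⁵ km

1.57 × 10⁵ km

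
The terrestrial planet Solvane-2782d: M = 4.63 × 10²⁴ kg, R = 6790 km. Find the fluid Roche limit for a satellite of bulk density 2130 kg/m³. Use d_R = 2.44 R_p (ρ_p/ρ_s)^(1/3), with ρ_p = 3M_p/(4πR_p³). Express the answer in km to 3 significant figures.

ρ_p = 3M_p/(4πR_p³) = 3 × (4.63 × 10²⁴) / (4π × (6.79 × 10⁶ m)³) = 3530 kg/m³
d_R = 2.44 × 6790 km × (3530/2130)^(1/3)
    = 19600 km

19600 km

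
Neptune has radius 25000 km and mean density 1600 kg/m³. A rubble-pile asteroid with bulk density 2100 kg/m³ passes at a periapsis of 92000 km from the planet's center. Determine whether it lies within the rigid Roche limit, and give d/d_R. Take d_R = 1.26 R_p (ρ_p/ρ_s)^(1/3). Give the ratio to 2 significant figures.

outside; d/d_R ≈ 3.2

d_R = 1.26 × (25000 km) × (1600/2100)^(1/3) = 28770 km
d/d_R = (92000) / (28770) = 3.2
Since d/d_R > 1, the body is outside the Roche limit.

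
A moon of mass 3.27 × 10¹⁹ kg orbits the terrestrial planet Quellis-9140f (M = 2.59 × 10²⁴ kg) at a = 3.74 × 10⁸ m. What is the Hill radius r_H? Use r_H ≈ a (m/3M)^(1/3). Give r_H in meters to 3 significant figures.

6.04 × 10⁶ m

r_H ≈ a (m/3M)^(1/3)
    = (3.74 × 10⁸) × (3.27 × 10¹⁹ / (3 × 2.59 × 10²⁴))^(1/3)
    = 6.04 × 10⁶ m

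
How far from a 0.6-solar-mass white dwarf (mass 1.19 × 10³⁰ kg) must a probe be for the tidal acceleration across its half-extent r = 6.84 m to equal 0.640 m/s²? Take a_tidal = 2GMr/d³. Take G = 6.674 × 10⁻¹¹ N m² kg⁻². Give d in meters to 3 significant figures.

2GMr/d³ = a_tidal  ⇒  d = (2GMr / a_tidal)^(1/3)
d = (2 × 6.674×10⁻¹¹ × (1.19 × 10³⁰) × (6.84) / (0.640))^(1/3)
  = 1.19 × 10⁷ m

1.19 × 10⁷ m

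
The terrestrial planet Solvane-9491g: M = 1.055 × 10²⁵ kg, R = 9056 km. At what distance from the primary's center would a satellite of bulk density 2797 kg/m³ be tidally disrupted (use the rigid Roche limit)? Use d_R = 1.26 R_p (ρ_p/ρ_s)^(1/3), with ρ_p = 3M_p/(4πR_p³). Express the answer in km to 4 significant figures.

12170 km

ρ_p = 3M_p/(4πR_p³) = 3 × (1.055 × 10²⁵) / (4π × (9.056 × 10⁶ m)³) = 3391 kg/m³
d_R = 1.26 × 9056 km × (3391/2797)^(1/3)
    = 12170 km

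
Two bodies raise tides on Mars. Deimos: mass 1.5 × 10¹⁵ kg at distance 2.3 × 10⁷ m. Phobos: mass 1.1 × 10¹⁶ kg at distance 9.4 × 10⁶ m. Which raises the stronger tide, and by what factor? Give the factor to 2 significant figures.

Phobos, by a factor of ≈ 110

Compare M/d³ for the two perturbers:
Deimos: (1.5 × 10¹⁵) / (2.3 × 10⁷)³ = 1.233 × 10⁻⁷
Phobos: (1.1 × 10¹⁶) / (9.4 × 10⁶)³ = 1.324 × 10⁻⁵
Ratio (larger/smaller) = 110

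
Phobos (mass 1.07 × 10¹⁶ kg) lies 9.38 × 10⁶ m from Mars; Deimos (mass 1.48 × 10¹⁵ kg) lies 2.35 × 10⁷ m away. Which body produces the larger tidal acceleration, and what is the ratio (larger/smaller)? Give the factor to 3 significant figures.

Tidal acceleration ∝ M/d³, so compare M/d³ for each.
Phobos: (1.07 × 10¹⁶) / (9.38 × 10⁶)³ = 1.297 × 10⁻⁵
Deimos: (1.48 × 10¹⁵) / (2.35 × 10⁷)³ = 1.140 × 10⁻⁷
Ratio (larger/smaller) = 114

Phobos, by a factor of ≈ 114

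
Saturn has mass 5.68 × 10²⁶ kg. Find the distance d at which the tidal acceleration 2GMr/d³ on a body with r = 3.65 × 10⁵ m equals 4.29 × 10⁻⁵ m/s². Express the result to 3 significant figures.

8.64 × 10⁸ m

2GMr/d³ = a_tidal  ⇒  d = (2GMr / a_tidal)^(1/3)
d = (2 × 6.674×10⁻¹¹ × (5.68 × 10²⁶) × (3.65 × 10⁵) / (4.29 × 10⁻⁵))^(1/3)
  = 8.64 × 10⁸ m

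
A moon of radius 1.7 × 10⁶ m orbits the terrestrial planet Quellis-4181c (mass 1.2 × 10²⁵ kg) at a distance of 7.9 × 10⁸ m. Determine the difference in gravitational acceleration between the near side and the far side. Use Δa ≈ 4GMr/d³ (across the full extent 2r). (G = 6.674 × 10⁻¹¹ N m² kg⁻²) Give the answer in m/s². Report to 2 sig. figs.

Δg = 4GMr/d³
   = 4 × (6.674 × 10⁻¹¹) × (1.2 × 10²⁵) × (1.7 × 10⁶) / (7.9 × 10⁸)³
   = 1.1 × 10⁻⁵ m/s²

1.1 × 10⁻⁵ m/s²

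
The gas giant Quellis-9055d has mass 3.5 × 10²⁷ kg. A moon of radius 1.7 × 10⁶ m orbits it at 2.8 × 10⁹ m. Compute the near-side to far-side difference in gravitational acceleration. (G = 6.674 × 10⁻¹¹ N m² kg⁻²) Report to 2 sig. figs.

7.2 × 10⁻⁵ m/s²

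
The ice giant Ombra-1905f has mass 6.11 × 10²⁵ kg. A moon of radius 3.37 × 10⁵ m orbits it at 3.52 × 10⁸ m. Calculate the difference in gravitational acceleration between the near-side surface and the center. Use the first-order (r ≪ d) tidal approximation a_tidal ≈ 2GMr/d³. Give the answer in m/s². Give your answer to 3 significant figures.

6.30 × 10⁻⁵ m/s²

a_tidal = 2GMr/d³
        = 2 × (6.674 × 10⁻¹¹) × (6.11 × 10²⁵) × (3.37 × 10⁵) / (3.52 × 10⁸)³
        = 6.30 × 10⁻⁵ m/s²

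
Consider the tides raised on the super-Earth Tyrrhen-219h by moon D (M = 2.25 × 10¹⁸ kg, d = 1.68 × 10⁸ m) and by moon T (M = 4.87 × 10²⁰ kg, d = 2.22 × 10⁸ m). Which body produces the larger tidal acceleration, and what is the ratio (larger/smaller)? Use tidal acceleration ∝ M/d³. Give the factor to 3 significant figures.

Tidal stretch scales as M/d³; compute that for each body.
Moon D: (2.25 × 10¹⁸) / (1.68 × 10⁸)³ = 4.745 × 10⁻⁷
Moon T: (4.87 × 10²⁰) / (2.22 × 10⁸)³ = 4.451 × 10⁻⁵
Ratio (larger/smaller) = 93.8

Moon T, by a factor of ≈ 93.8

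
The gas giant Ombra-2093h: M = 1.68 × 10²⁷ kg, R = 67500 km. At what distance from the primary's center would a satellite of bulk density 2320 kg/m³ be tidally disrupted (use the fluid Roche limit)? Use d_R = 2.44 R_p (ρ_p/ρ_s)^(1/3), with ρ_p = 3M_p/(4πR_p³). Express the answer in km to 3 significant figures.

1.36 × 10⁵ km

ρ_p = 3M_p/(4πR_p³) = 3 × (1.68 × 10²⁷) / (4π × (6.75 × 10⁷ m)³) = 1300 kg/m³
d_R = 2.44 × 67500 km × (1300/2320)^(1/3)
    = 1.36 × 10⁵ km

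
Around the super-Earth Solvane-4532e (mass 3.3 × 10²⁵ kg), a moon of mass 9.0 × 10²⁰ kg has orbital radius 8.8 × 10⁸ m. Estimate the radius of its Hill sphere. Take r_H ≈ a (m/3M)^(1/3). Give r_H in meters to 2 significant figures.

1.8 × 10⁷ m

r_H ≈ a (m/3M)^(1/3)
    = (8.8 × 10⁸) × (9.0 × 10²⁰ / (3 × 3.3 × 10²⁵))^(1/3)
    = 1.8 × 10⁷ m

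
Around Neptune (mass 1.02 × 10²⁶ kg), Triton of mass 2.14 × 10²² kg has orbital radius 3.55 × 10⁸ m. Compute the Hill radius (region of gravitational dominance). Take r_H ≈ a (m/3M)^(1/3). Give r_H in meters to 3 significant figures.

r_H ≈ a (m/3M)^(1/3)
    = (3.55 × 10⁸) × (2.14 × 10²² / (3 × 1.02 × 10²⁶))^(1/3)
    = 1.46 × 10⁷ m

1.46 × 10⁷ m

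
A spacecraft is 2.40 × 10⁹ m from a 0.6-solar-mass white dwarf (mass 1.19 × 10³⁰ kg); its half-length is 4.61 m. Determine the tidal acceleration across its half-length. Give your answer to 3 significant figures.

5.30 × 10⁻⁸ m/s²

a_tidal = 2GMr/d³
        = 2 × (6.674 × 10⁻¹¹) × (1.19 × 10³⁰) × (4.61) / (2.40 × 10⁹)³
        = 5.30 × 10⁻⁸ m/s²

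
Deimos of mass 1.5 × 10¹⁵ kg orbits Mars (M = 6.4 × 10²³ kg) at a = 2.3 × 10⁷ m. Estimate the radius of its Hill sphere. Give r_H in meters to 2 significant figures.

2.1 × 10⁴ m

r_H ≈ a (m/3M)^(1/3)
    = (2.3 × 10⁷) × (1.5 × 10¹⁵ / (3 × 6.4 × 10²³))^(1/3)
    = 2.1 × 10⁴ m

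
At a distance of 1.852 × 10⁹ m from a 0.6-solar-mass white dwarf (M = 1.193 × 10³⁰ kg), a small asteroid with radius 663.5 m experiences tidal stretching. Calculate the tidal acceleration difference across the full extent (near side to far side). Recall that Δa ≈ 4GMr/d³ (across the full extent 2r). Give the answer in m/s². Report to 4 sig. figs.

3.327 × 10⁻⁵ m/s²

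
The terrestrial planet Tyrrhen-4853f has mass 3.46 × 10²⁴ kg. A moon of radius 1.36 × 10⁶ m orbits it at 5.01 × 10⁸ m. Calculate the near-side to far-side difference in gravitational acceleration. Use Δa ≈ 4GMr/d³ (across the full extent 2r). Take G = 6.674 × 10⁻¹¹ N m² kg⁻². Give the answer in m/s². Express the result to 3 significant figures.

Δg = 4GMr/d³
   = 4 × (6.674 × 10⁻¹¹) × (3.46 × 10²⁴) × (1.36 × 10⁶) / (5.01 × 10⁸)³
   = 9.99 × 10⁻⁶ m/s²

9.99 × 10⁻⁶ m/s²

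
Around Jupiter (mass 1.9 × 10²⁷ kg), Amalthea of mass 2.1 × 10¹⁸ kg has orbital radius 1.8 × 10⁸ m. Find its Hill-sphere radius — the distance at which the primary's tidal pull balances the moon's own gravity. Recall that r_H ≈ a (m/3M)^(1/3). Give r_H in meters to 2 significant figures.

1.3 × 10⁵ m

r_H ≈ a (m/3M)^(1/3)
    = (1.8 × 10⁸) × (2.1 × 10¹⁸ / (3 × 1.9 × 10²⁷))^(1/3)
    = 1.3 × 10⁵ m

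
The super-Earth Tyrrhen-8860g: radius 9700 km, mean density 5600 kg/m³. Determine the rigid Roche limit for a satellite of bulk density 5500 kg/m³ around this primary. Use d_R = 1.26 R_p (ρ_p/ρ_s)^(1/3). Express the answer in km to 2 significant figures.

12000 km

d_R = 1.26 × 9700 km × (5600/5500)^(1/3)
    = 12000 km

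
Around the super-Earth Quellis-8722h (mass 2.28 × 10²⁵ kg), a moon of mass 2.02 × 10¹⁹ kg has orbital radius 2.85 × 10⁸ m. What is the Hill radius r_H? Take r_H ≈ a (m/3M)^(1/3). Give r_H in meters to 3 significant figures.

r_H ≈ a (m/3M)^(1/3)
    = (2.85 × 10⁸) × (2.02 × 10¹⁹ / (3 × 2.28 × 10²⁵))^(1/3)
    = 1.90 × 10⁶ m

1.90 × 10⁶ m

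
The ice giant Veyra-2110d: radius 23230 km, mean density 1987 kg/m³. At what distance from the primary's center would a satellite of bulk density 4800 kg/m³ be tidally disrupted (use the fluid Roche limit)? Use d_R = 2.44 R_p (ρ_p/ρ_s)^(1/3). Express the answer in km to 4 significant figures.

42240 km

d_R = 2.44 × 23230 km × (1987/4800)^(1/3)
    = 42240 km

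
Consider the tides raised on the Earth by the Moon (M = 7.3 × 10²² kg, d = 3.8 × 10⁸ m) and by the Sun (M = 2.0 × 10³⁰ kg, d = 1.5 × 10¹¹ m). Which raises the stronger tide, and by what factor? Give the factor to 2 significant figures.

The Moon, by a factor of ≈ 2.2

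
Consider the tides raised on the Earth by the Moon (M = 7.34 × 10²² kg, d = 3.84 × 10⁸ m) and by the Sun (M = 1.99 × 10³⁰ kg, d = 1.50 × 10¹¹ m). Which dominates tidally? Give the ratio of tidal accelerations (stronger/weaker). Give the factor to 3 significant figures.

The Moon, by a factor of ≈ 2.20

The tide-raising term goes as M/d³ (the gradient of a 1/d² field).
The Moon: (7.34 × 10²²) / (3.84 × 10⁸)³ = 1.296 × 10⁻³
The Sun: (1.99 × 10³⁰) / (1.50 × 10¹¹)³ = 5.896 × 10⁻⁴
Ratio (larger/smaller) = 2.20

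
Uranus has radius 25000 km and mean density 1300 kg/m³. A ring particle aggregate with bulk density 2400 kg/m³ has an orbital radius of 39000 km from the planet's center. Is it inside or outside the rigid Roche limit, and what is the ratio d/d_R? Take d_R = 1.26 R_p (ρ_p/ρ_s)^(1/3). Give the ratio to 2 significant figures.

outside; d/d_R ≈ 1.5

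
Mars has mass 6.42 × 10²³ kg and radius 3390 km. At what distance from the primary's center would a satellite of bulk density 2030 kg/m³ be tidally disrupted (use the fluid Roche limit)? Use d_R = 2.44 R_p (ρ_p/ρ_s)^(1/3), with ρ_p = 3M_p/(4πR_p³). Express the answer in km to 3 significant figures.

ρ_p = 3M_p/(4πR_p³) = 3 × (6.42 × 10²³) / (4π × (3.39 × 10⁶ m)³) = 3930 kg/m³
d_R = 2.44 × 3390 km × (3930/2030)^(1/3)
    = 10300 km

10300 km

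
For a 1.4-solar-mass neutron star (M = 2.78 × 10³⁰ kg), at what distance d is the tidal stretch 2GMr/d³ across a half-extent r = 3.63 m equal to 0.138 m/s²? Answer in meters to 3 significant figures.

2GMr/d³ = a_tidal  ⇒  d = (2GMr / a_tidal)^(1/3)
d = (2 × 6.674×10⁻¹¹ × (2.78 × 10³⁰) × (3.63) / (0.138))^(1/3)
  = 2.14 × 10⁷ m

2.14 × 10⁷ m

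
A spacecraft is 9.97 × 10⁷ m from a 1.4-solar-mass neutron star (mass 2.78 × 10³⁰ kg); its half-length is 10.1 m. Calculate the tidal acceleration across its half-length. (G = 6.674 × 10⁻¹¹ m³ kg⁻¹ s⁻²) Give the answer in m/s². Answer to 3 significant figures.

The tidal stretch is the gradient of GM/d² times the body's extent r, hence the 1/d³ dependence.
a_tidal = 2GMr/d³
        = 2 × (6.674 × 10⁻¹¹) × (2.78 × 10³⁰) × (10.1) / (9.97 × 10⁷)³
        = 3.78 × 10⁻³ m/s²

3.78 × 10⁻³ m/s²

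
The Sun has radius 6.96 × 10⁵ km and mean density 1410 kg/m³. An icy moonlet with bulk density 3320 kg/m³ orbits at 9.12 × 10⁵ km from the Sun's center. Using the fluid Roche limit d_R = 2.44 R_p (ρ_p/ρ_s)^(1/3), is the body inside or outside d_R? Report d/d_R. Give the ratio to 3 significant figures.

inside; d/d_R ≈ 0.714

d_R = 2.44 × (6.96 × 10⁵ km) × (1410/3320)^(1/3) = 1.277 × 10⁶ km
d/d_R = (9.12 × 10⁵) / (1.277 × 10⁶) = 0.714
Since d/d_R < 1, the body is inside the Roche limit.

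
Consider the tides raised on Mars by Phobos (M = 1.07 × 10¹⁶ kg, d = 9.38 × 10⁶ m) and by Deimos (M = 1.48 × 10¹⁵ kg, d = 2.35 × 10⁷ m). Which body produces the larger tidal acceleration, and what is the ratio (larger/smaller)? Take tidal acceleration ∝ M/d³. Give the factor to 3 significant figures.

Phobos, by a factor of ≈ 114

Compare M/d³ for the two perturbers:
Phobos: (1.07 × 10¹⁶) / (9.38 × 10⁶)³ = 1.297 × 10⁻⁵
Deimos: (1.48 × 10¹⁵) / (2.35 × 10⁷)³ = 1.140 × 10⁻⁷
Ratio (larger/smaller) = 114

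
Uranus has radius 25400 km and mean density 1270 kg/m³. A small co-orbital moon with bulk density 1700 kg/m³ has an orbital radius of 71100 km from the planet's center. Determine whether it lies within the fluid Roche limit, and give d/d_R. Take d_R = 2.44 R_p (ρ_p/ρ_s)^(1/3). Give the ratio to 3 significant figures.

d_R = 2.44 × (25400 km) × (1270/1700)^(1/3) = 56240 km
d/d_R = (71100) / (56240) = 1.26
Since d/d_R > 1, the body is outside the Roche limit.

outside; d/d_R ≈ 1.26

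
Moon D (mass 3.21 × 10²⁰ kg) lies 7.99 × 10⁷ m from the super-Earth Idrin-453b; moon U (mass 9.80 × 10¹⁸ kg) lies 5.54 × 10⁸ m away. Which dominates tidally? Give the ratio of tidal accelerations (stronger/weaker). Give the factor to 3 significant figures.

Moon D, by a factor of ≈ 10900

Tidal stretch scales as M/d³; compute that for each body.
Moon D: (3.21 × 10²⁰) / (7.99 × 10⁷)³ = 6.293 × 10⁻⁴
Moon U: (9.80 × 10¹⁸) / (5.54 × 10⁸)³ = 5.764 × 10⁻⁸
Ratio (larger/smaller) = 10900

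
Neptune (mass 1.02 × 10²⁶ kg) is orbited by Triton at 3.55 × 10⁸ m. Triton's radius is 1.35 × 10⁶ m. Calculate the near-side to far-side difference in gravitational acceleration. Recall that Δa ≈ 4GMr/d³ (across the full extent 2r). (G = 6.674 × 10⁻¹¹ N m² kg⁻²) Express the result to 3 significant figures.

Δa = 4GMr/d³
   = 4 × (6.674 × 10⁻¹¹) × (1.02 × 10²⁶) × (1.35 × 10⁶) / (3.55 × 10⁸)³
   = 8.22 × 10⁻⁴ m/s²

8.22 × 10⁻⁴ m/s²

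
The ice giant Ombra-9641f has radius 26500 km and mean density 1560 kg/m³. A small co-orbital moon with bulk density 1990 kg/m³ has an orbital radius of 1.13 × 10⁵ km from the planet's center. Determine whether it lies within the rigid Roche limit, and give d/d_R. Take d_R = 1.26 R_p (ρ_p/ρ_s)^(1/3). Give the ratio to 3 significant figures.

d_R = 1.26 × (26500 km) × (1560/1990)^(1/3) = 30790 km
d/d_R = (1.13 × 10⁵) / (30790) = 3.67
Since d/d_R > 1, the body is outside the Roche limit.

outside; d/d_R ≈ 3.67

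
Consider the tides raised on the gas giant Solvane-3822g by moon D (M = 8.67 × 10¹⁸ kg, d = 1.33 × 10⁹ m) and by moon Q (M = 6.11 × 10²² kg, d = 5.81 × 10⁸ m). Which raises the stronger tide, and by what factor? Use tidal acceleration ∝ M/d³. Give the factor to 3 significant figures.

Moon Q, by a factor of ≈ 84500

Tidal stretch scales as M/d³; compute that for each body.
Moon D: (8.67 × 10¹⁸) / (1.33 × 10⁹)³ = 3.685 × 10⁻⁹
Moon Q: (6.11 × 10²²) / (5.81 × 10⁸)³ = 3.115 × 10⁻⁴
Ratio (larger/smaller) = 84500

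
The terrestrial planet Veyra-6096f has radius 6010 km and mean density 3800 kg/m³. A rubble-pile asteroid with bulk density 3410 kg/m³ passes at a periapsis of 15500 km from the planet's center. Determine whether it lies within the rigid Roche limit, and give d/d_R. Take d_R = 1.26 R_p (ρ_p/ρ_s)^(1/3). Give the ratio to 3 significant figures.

outside; d/d_R ≈ 1.97

d_R = 1.26 × (6010 km) × (3800/3410)^(1/3) = 7851 km
d/d_R = (15500) / (7851) = 1.97
Since d/d_R > 1, the body is outside the Roche limit.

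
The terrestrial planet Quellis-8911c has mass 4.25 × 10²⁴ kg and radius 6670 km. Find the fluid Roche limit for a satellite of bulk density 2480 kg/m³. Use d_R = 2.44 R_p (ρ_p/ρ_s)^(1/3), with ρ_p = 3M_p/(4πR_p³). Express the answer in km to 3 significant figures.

18100 km

ρ_p = 3M_p/(4πR_p³) = 3 × (4.25 × 10²⁴) / (4π × (6.67 × 10⁶ m)³) = 3420 kg/m³
d_R = 2.44 × 6670 km × (3420/2480)^(1/3)
    = 18100 km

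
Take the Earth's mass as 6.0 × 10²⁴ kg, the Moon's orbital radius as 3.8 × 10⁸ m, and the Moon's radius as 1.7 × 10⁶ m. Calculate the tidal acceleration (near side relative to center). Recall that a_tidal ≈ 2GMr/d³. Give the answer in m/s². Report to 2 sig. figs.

Δa = 2GMr/d³
   = 2 × (6.674 × 10⁻¹¹) × (6.0 × 10²⁴) × (1.7 × 10⁶) / (3.8 × 10⁸)³
   = 2.5 × 10⁻⁵ m/s²

2.5 × 10⁻⁵ m/s²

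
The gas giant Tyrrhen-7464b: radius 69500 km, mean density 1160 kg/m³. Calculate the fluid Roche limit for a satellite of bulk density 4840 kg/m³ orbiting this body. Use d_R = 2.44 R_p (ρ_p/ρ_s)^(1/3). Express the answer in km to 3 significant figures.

1.05 × 10⁵ km

d_R = 2.44 × 69500 km × (1160/4840)^(1/3)
    = 1.05 × 10⁵ km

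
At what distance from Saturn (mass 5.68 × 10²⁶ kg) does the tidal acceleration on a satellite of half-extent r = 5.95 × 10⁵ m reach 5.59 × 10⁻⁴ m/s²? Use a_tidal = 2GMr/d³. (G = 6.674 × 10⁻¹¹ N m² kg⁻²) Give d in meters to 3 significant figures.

4.32 × 10⁸ m

2GMr/d³ = a_tidal  ⇒  d = (2GMr / a_tidal)^(1/3)
d = (2 × 6.674×10⁻¹¹ × (5.68 × 10²⁶) × (5.95 × 10⁵) / (5.59 × 10⁻⁴))^(1/3)
  = 4.32 × 10⁸ m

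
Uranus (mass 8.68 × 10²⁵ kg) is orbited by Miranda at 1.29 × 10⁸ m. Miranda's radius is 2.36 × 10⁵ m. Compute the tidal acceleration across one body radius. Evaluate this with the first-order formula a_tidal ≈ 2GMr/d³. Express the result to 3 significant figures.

a_tidal = 2GMr/d³
        = 2 × (6.674 × 10⁻¹¹) × (8.68 × 10²⁵) × (2.36 × 10⁵) / (1.29 × 10⁸)³
        = 1.27 × 10⁻³ m/s²

1.27 × 10⁻³ m/s²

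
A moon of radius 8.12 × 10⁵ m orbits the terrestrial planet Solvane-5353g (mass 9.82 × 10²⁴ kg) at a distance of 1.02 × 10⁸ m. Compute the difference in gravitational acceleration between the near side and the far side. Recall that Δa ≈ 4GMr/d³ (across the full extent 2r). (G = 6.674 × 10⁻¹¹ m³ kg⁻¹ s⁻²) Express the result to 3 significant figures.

2.01 × 10⁻³ m/s²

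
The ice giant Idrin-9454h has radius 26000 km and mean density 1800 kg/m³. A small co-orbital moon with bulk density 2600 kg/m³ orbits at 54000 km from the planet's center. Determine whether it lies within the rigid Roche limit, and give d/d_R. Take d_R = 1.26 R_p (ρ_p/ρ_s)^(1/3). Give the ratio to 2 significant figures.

d_R = 1.26 × (26000 km) × (1800/2600)^(1/3) = 28980 km
d/d_R = (54000) / (28980) = 1.9
Since d/d_R > 1, the body is outside the Roche limit.

outside; d/d_R ≈ 1.9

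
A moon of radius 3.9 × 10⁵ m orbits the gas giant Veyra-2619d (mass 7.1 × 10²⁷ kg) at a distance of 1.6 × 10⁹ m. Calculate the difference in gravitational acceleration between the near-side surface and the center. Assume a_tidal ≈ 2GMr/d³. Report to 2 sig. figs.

9.0 × 10⁻⁵ m/s²

Since r ≪ d, expand the inverse-square field across one radius to get the leading 2GMr/d³ term.
Δa = 2GMr/d³
   = 2 × (6.674 × 10⁻¹¹) × (7.1 × 10²⁷) × (3.9 × 10⁵) / (1.6 × 10⁹)³
   = 9.0 × 10⁻⁵ m/s²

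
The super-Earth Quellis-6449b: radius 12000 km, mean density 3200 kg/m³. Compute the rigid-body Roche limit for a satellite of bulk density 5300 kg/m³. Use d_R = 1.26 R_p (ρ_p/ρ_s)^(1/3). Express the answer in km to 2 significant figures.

d_R = 1.26 × 12000 km × (3200/5300)^(1/3)
    = 13000 km

13000 km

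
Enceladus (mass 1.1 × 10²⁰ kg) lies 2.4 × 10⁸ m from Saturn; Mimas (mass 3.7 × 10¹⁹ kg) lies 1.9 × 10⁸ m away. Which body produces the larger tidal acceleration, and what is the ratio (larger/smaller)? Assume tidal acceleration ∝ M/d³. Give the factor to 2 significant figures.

Enceladus, by a factor of ≈ 1.5

Compare M/d³ for the two perturbers:
Enceladus: (1.1 × 10²⁰) / (2.4 × 10⁸)³ = 7.957 × 10⁻⁶
Mimas: (3.7 × 10¹⁹) / (1.9 × 10⁸)³ = 5.394 × 10⁻⁶
Ratio (larger/smaller) = 1.5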